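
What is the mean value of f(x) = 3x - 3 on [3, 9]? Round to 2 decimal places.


Average value = 1/(b-a) * integral from a to b of f(x) dx
First compute the integral of 3x - 3:
F(x) = (3/2)x^2 - 3x
F(9) = 3/2 * 81 - 3 * 9 = 189/2
F(3) = 3/2 * 9 - 3 * 3 = 9/2
Integral = 189/2 - 9/2 = 90
Average = 90 / (9 - 3) = 90 / 6
= 15 = 15.00

15.00


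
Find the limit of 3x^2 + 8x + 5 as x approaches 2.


Since polynomials are continuous, we use direct substitution.
lim(x->2) of 3x^2 + 8x + 5
= 3 * 2^2 + 8 * 2 + 5
= 12 + 16 + 5
= 33

33


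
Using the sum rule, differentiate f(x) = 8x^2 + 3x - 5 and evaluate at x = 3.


Differentiate term by term using power and sum rules:
f(x) = 8x^2 + 3x - 5
f'(x) = 16x + 3
Substitute x = 3:
f'(3) = 16 * 3 + 3
= 48 + 3
= 51

51


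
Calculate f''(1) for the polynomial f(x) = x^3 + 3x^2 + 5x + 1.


First derivative:
f'(x) = 3x^2 + 6x + 5
Second derivative:
f''(x) = 6x + 6
Substitute x = 1:
f''(1) = 6 * 1 + 6
= 6 + 6
= 12

12


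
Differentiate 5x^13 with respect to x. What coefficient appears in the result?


We apply the power rule: d/dx [ax^n] = a*n * x^(n-1)
d/dx [5x^13]
= 5 * 13 * x^(13-1)
= 65x^12
The coefficient is 65

65


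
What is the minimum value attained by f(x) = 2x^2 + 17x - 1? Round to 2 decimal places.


For a quadratic f(x) = ax^2 + bx + c with a > 0, the minimum is at the vertex.
Vertex x-coordinate: x = -b/(2a)
x = -(17) / (2 * 2)
x = -17/4
Substitute back to find the minimum value:
f(-17/4) = 2 * (-17/4)^2 + 17 * (-17/4) - 1
= 289/8 - 289/4 - 1
= -297/8 ≈ -37.13

-37.13


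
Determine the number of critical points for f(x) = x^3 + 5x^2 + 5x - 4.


Find where f'(x) = 0:
f(x) = x^3 + 5x^2 + 5x - 4
f'(x) = 3x^2 + 10x + 5
This is a quadratic in x. Use the discriminant to count real roots.
Discriminant = (10)^2 - 4 * 3 * 5
= 100 - 60
= 40
Since discriminant > 0, f'(x) = 0 has 2 real solutions.
Number of critical points: 2

2


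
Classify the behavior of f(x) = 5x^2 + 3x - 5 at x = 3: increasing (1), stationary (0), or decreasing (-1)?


Compute f'(x) to determine behavior:
f'(x) = 10x + 3
f'(3) = 10 * 3 + 3
= 30 + 3
= 33
Since f'(3) > 0, the function is increasing (1)

1


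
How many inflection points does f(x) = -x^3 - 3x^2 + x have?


Inflection points occur where f''(x) = 0 and concavity changes.
f(x) = -x^3 - 3x^2 + x
f'(x) = -3x^2 - 6x + 1
f''(x) = -6x - 6
Set f''(x) = 0:
-6x - 6 = 0
x = 6 / (-6) = -1
Since f''(x) is linear (degree 1), it changes sign at this point.
Therefore there is exactly 1 inflection point.

1


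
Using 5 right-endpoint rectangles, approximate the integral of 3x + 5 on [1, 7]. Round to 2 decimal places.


Right Riemann sum uses right endpoints of each subinterval.
Interval: [1, 7], n = 5
dx = (7 - 1) / 5 = 6/5
Right endpoints: [11/5, 17/5, 23/5, 29/5, 7]
f values: [58/5, 76/5, 94/5, 112/5, 26]
Sum = dx * (sum of f values)
= 6/5 * 94
= 564/5 = 112.80

112.80


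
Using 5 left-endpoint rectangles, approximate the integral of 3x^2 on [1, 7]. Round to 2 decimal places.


Left Riemann sum uses left endpoints of each subinterval.
Interval: [1, 7], n = 5
dx = (7 - 1) / 5 = 6/5
Left endpoints: [1, 11/5, 17/5, 23/5, 29/5]
f values: [3, 363/25, 867/25, 1587/25, 2523/25]
Sum = dx * (sum of f values)
= 6/5 * 1083/5
= 6498/25 = 259.92

259.92


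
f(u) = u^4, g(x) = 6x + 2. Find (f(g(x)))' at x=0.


Using the chain rule: (f(g(x)))' = f'(g(x)) * g'(x)
First, find g(0):
g(0) = 6 * 0 + 2 = 2
Next, f'(u) = 4u^3
And g'(x) = 6
So f'(g(0)) * g'(0)
= 4 * 2^3 * 6
= 4 * 8 * 6
= 192

192


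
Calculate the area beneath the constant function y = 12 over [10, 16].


The area under a constant function y = 12 is a rectangle.
Width = 16 - 10 = 6
Height = 12
Area = width * height
= 6 * 12
= 72

72


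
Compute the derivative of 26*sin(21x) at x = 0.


Apply the chain rule to differentiate 26*sin(21x):
d/dx [26*sin(21x)]
= 26 * cos(21x) * d/dx(21x)
= 26 * 21 * cos(21x)
= 546 * cos(21x)
Evaluate at x = 0:
= 546 * cos(0)
= 546 * 1
= 546

546


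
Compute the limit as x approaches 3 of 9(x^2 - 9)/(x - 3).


Direct substitution gives 0/0, so we factor the numerator.
Factor: 9(x^2 - 9) = 9 * (x - 3)(x + 3)
Cancel the common factor (x - 3):
9(x^2 - 9)/(x - 3) = 9 * (x + 3)
Now substitute x = 3:
= 9 * (3 + 3) = 54

54


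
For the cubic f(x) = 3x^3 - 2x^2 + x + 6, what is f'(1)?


Differentiate f(x) = 3x^3 - 2x^2 + x + 6 term by term:
f'(x) = 9x^2 - 4x + 1
Substitute x = 1:
f'(1) = 9 * 1^2 - 4 * 1 + 1
= 9 - 4 + 1
= 6

6


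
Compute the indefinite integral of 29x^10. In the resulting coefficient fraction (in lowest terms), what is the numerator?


Apply the power rule for integration:
integral of ax^n dx = a/(n+1) * x^(n+1) + C
integral of 29x^10 dx
= 29/11 * x^11 + C
The coefficient in lowest terms is 29/11, and its numerator is 29

29


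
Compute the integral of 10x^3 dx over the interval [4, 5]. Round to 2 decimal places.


Find the antiderivative of 10x^3:
F(x) = 10/4 * x^4
Apply the Fundamental Theorem of Calculus:
F(5) - F(4)
= 10/4 * 5^4 - 10/4 * 4^4
= 10/4 * (625 - 256)
= 10/4 * 369
= 1845/2 = 922.50

922.50


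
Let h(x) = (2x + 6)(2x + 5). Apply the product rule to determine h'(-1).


Let u(x) = 2x + 6 and v(x) = 2x + 5
u'(x) = 2
v'(x) = 2
Product rule: h'(x) = u'(x)*v(x) + u(x)*v'(x)
= 2 * (2x + 5) + (2x + 6) * 2
At x = -1:
u(-1) = 2 * (-1) + 6 = 4
v(-1) = 2 * (-1) + 5 = 3
h'(-1) = 2 * 3 + 4 * 2
= 6 + 8
= 14

14


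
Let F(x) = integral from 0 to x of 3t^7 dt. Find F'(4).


By the Fundamental Theorem of Calculus (Part 1):
If F(x) = integral from 0 to x of f(t) dt, then F'(x) = f(x)
Here f(t) = 3t^7
So F'(x) = 3x^7
Evaluate at x = 4:
F'(4) = 3 * 4^7
= 3 * 16384
= 49152

49152


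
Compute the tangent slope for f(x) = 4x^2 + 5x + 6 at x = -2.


The slope of the tangent line equals f'(x) at the point.
f(x) = 4x^2 + 5x + 6
f'(x) = 8x + 5
At x = -2:
f'(-2) = 8 * (-2) + 5
= -16 + 5
= -11

-11


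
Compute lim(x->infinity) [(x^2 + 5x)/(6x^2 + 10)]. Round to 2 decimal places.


For limits at infinity with equal-degree polynomials,
we compare leading coefficients.
Numerator leading term: x^2
Denominator leading term: 6x^2
Divide both by x^2:
lim = (1 + 5/x) / (6 + 10/x^2)
As x -> infinity, the 1/x and 1/x^2 terms vanish:
= 1/6 ≈ 0.17

0.17


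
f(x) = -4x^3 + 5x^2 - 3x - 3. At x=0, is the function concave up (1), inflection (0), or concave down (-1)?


Concavity is determined by the sign of f''(x).
f(x) = -4x^3 + 5x^2 - 3x - 3
f'(x) = -12x^2 + 10x - 3
f''(x) = -24x + 10
f''(0) = -24 * 0 + 10
= 0 + 10
= 10
Since f''(0) > 0, the function is concave up (1)

1


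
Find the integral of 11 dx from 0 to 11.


The integral of a constant k over [a, b] equals k * (b - a).
integral from 0 to 11 of 11 dx
= 11 * (11 - 0)
= 11 * 11
= 121

121


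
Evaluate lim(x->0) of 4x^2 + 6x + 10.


Since polynomials are continuous, we use direct substitution.
lim(x->0) of 4x^2 + 6x + 10
= 4 * 0^2 + 6 * 0 + 10
= 0 + 0 + 10
= 10

10


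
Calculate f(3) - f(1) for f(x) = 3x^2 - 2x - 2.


Net change = f(b) - f(a)
f(x) = 3x^2 - 2x - 2
Compute f(3):
f(3) = 3 * 3^2 - 2 * 3 - 2
= 27 - 6 - 2
= 19
Compute f(1):
f(1) = 3 * 1^2 - 2 * 1 - 2
= 3 - 2 - 2
= -1
Net change = 19 - (-1) = 20

20


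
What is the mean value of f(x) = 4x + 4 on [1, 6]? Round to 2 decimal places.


Average value = 1/(b-a) * integral from a to b of f(x) dx
First compute the integral of 4x + 4:
F(x) = 2x^2 + 4x
F(6) = 2 * 36 + 4 * 6 = 96
F(1) = 2 * 1 + 4 * 1 = 6
Integral = 96 - 6 = 90
Average = 90 / (6 - 1) = 90 / 5
= 18 = 18.00

18.00


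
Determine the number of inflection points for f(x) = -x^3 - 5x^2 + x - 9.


Inflection points occur where f''(x) = 0 and concavity changes.
f(x) = -x^3 - 5x^2 + x - 9
f'(x) = -3x^2 - 10x + 1
f''(x) = -6x - 10
Set f''(x) = 0:
-6x - 10 = 0
x = 10 / (-6) = -5/3
Since f''(x) is linear (degree 1), it changes sign at this point.
Therefore there is exactly 1 inflection point.

1


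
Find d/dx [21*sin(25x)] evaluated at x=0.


Apply the chain rule to differentiate 21*sin(25x):
d/dx [21*sin(25x)]
= 21 * cos(25x) * d/dx(25x)
= 21 * 25 * cos(25x)
= 525 * cos(25x)
Evaluate at x = 0:
= 525 * cos(0)
= 525 * 1
= 525

525


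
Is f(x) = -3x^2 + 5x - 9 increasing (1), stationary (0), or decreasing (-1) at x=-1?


Compute f'(x) to determine behavior:
f'(x) = -6x + 5
f'(-1) = -6 * (-1) + 5
= 6 + 5
= 11
Since f'(-1) > 0, the function is increasing (1)

1


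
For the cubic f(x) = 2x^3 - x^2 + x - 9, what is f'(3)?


Differentiate f(x) = 2x^3 - x^2 + x - 9 term by term:
f'(x) = 6x^2 - 2x + 1
Substitute x = 3:
f'(3) = 6 * 3^2 - 2 * 3 + 1
= 54 - 6 + 1
= 49

49


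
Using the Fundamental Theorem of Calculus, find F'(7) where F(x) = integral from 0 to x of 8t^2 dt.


By the Fundamental Theorem of Calculus (Part 1):
If F(x) = integral from 0 to x of f(t) dt, then F'(x) = f(x)
Here f(t) = 8t^2
So F'(x) = 8x^2
Evaluate at x = 7:
F'(7) = 8 * 7^2
= 8 * 49
= 392

392


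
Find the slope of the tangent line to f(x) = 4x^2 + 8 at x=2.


The slope of the tangent line equals f'(x) at the point.
f(x) = 4x^2 + 8
f'(x) = 8x
At x = 2:
f'(2) = 8 * 2 + 0
= 16 + 0
= 16

16


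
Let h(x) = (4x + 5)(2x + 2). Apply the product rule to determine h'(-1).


Let u(x) = 4x + 5 and v(x) = 2x + 2
u'(x) = 4
v'(x) = 2
Product rule: h'(x) = u'(x)*v(x) + u(x)*v'(x)
= 4 * (2x + 2) + (4x + 5) * 2
At x = -1:
u(-1) = 4 * (-1) + 5 = 1
v(-1) = 2 * (-1) + 2 = 0
h'(-1) = 4 * 0 + 1 * 2
= 0 + 2
= 2

2


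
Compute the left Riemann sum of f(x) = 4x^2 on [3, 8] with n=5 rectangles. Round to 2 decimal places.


Left Riemann sum uses left endpoints of each subinterval.
Interval: [3, 8], n = 5
dx = (8 - 3) / 5 = 1
Left endpoints: [3, 4, 5, 6, 7]
f values: [36, 64, 100, 144, 196]
Sum = dx * (sum of f values)
= 1 * 540
= 540 = 540.00

540.00


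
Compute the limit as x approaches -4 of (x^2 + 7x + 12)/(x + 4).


Direct substitution gives 0/0, so we factor the numerator.
Factor: (x^2 + 7x + 12) = (x + 4)(x + 3)
Cancel the common factor (x + 4):
(x^2 + 7x + 12)/(x + 4) = (x + 3)
Now substitute x = -4:
= (-4) - (-3) = -1

-1


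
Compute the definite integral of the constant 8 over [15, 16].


The integral of a constant k over [a, b] equals k * (b - a).
integral from 15 to 16 of 8 dx
= 8 * (16 - 15)
= 8 * 1
= 8

8


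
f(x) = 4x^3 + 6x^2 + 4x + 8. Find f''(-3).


First derivative:
f'(x) = 12x^2 + 12x + 4
Second derivative:
f''(x) = 24x + 12
Substitute x = -3:
f''(-3) = 24 * (-3) + 12
= -72 + 12
= -60

-60


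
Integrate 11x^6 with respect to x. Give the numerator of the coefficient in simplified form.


Apply the power rule for integration:
integral of ax^n dx = a/(n+1) * x^(n+1) + C
integral of 11x^6 dx
= 11/7 * x^7 + C
The coefficient in lowest terms is 11/7, and its numerator is 11

11


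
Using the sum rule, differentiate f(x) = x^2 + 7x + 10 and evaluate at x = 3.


Differentiate term by term using power and sum rules:
f(x) = x^2 + 7x + 10
f'(x) = 2x + 7
Substitute x = 3:
f'(3) = 2 * 3 + 7
= 6 + 7
= 13

13


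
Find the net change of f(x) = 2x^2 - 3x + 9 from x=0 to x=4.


Net change = f(b) - f(a)
f(x) = 2x^2 - 3x + 9
Compute f(4):
f(4) = 2 * 4^2 - 3 * 4 + 9
= 32 - 12 + 9
= 29
Compute f(0):
f(0) = 2 * 0^2 - 3 * 0 + 9
= 0 + 0 + 9
= 9
Net change = 29 - 9 = 20

20


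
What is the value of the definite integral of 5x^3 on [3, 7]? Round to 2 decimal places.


Find the antiderivative of 5x^3:
F(x) = 5/4 * x^4
Apply the Fundamental Theorem of Calculus:
F(7) - F(3)
= 5/4 * 7^4 - 5/4 * 3^4
= 5/4 * (2401 - 81)
= 5/4 * 2320
= 2900 = 2900.00

2900.00


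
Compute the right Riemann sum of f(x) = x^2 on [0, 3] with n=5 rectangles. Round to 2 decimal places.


Right Riemann sum uses right endpoints of each subinterval.
Interval: [0, 3], n = 5
dx = (3 - 0) / 5 = 3/5
Right endpoints: [3/5, 6/5, 9/5, 12/5, 3]
f values: [9/25, 36/25, 81/25, 144/25, 9]
Sum = dx * (sum of f values)
= 3/5 * 99/5
= 297/25 = 11.88

11.88


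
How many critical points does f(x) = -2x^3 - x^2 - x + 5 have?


Find where f'(x) = 0:
f(x) = -2x^3 - x^2 - x + 5
f'(x) = -6x^2 - 2x - 1
This is a quadratic in x. Use the discriminant to count real roots.
Discriminant = (-2)^2 - 4 * (-6) * (-1)
= 4 - 24
= -20
Since discriminant < 0, f'(x) = 0 has no real solutions.
Number of critical points: 0

0


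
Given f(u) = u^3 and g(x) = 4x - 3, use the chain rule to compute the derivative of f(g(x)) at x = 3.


Using the chain rule: (f(g(x)))' = f'(g(x)) * g'(x)
First, find g(3):
g(3) = 4 * 3 - 3 = 9
Next, f'(u) = 3u^2
And g'(x) = 4
So f'(g(3)) * g'(3)
= 3 * 9^2 * 4
= 3 * 81 * 4
= 972

972


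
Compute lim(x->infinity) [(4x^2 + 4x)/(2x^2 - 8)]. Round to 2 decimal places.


For limits at infinity with equal-degree polynomials,
we compare leading coefficients.
Numerator leading term: 4x^2
Denominator leading term: 2x^2
Divide both by x^2:
lim = (4 + 4/x) / (2 - 8/x^2)
As x -> infinity, the 1/x and 1/x^2 terms vanish:
= 4/2 = 2 = 2.00

2.00


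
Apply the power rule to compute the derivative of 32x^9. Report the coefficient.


We apply the power rule: d/dx [ax^n] = a*n * x^(n-1)
d/dx [32x^9]
= 32 * 9 * x^(9-1)
= 288x^8
The coefficient is 288

288


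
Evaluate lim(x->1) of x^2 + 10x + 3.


Since polynomials are continuous, we use direct substitution.
lim(x->1) of x^2 + 10x + 3
= 1 * 1^2 + 10 * 1 + 3
= 1 + 10 + 3
= 14

14


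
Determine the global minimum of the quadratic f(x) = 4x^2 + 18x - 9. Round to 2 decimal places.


For a quadratic f(x) = ax^2 + bx + c with a > 0, the minimum is at the vertex.
Vertex x-coordinate: x = -b/(2a)
x = -(18) / (2 * 4)
x = -18/8 = -9/4
Substitute back to find the minimum value:
f(-9/4) = 4 * (-9/4)^2 + 18 * (-9/4) - 9
= 81/4 - 81/2 - 9
= -117/4 = -29.25

-29.25


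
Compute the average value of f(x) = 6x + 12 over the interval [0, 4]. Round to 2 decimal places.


Average value = 1/(b-a) * integral from a to b of f(x) dx
First compute the integral of 6x + 12:
F(x) = 3x^2 + 12x
F(4) = 3 * 16 + 12 * 4 = 96
F(0) = 3 * 0 + 12 * 0 = 0
Integral = 96 - 0 = 96
Average = 96 / (4 - 0) = 96 / 4
= 24 = 24.00

24.00


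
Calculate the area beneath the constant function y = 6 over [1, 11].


The area under a constant function y = 6 is a rectangle.
Width = 11 - 1 = 10
Height = 6
Area = width * height
= 10 * 6
= 60

60


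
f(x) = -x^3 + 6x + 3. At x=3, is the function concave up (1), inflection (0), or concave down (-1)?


Concavity is determined by the sign of f''(x).
f(x) = -x^3 + 6x + 3
f'(x) = -3x^2 + 6
f''(x) = -6x
f''(3) = -6 * 3 + 0
= -18 + 0
= -18
Since f''(3) < 0, the function is concave down (-1)

-1


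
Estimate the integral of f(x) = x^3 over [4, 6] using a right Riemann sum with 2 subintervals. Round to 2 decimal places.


Right Riemann sum uses right endpoints of each subinterval.
Interval: [4, 6], n = 2
dx = (6 - 4) / 2 = 1
Right endpoints: [5, 6]
f values: [125, 216]
Sum = dx * (sum of f values)
= 1 * 341
= 341 = 341.00

341.00


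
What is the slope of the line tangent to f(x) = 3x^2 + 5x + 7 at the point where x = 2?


The slope of the tangent line equals f'(x) at the point.
f(x) = 3x^2 + 5x + 7
f'(x) = 6x + 5
At x = 2:
f'(2) = 6 * 2 + 5
= 12 + 5
= 17

17


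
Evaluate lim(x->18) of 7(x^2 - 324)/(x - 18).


Direct substitution gives 0/0, so we factor the numerator.
Factor: 7(x^2 - 324) = 7 * (x - 18)(x + 18)
Cancel the common factor (x - 18):
7(x^2 - 324)/(x - 18) = 7 * (x + 18)
Now substitute x = 18:
= 7 * (18 + 18) = 252

252


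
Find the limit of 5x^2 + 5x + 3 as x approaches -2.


Since polynomials are continuous, we use direct substitution.
lim(x->-2) of 5x^2 + 5x + 3
= 5 * (-2)^2 + 5 * (-2) + 3
= 20 - 10 + 3
= 13

13


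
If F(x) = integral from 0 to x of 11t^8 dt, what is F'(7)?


By the Fundamental Theorem of Calculus (Part 1):
If F(x) = integral from 0 to x of f(t) dt, then F'(x) = f(x)
Here f(t) = 11t^8
So F'(x) = 11x^8
Evaluate at x = 7:
F'(7) = 11 * 7^8
= 11 * 5764801
= 63412811

63412811


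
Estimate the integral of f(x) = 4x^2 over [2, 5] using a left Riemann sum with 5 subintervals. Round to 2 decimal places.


Left Riemann sum uses left endpoints of each subinterval.
Interval: [2, 5], n = 5
dx = (5 - 2) / 5 = 3/5
Left endpoints: [2, 13/5, 16/5, 19/5, 22/5]
f values: [16, 676/25, 1024/25, 1444/25, 1936/25]
Sum = dx * (sum of f values)
= 3/5 * 1096/5
= 3288/25 = 131.52

131.52


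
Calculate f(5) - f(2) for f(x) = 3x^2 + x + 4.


Net change = f(b) - f(a)
f(x) = 3x^2 + x + 4
Compute f(5):
f(5) = 3 * 5^2 + 1 * 5 + 4
= 75 + 5 + 4
= 84
Compute f(2):
f(2) = 3 * 2^2 + 1 * 2 + 4
= 12 + 2 + 4
= 18
Net change = 84 - 18 = 66

66


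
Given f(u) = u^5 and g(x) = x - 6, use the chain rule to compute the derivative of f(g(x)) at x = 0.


Using the chain rule: (f(g(x)))' = f'(g(x)) * g'(x)
First, find g(0):
g(0) = 1 * 0 - 6 = -6
Next, f'(u) = 5u^4
And g'(x) = 1
So f'(g(0)) * g'(0)
= 5 * (-6)^4 * 1
= 5 * 1296 * 1
= 6480

6480


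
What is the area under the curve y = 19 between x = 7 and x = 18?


The area under a constant function y = 19 is a rectangle.
Width = 18 - 7 = 11
Height = 19
Area = width * height
= 11 * 19
= 209

209


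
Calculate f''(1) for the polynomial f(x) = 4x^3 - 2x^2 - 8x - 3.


First derivative:
f'(x) = 12x^2 - 4x - 8
Second derivative:
f''(x) = 24x - 4
Substitute x = 1:
f''(1) = 24 * 1 - 4
= 24 - 4
= 20

20


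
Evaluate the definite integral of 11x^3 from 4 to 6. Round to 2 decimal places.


Find the antiderivative of 11x^3:
F(x) = 11/4 * x^4
Apply the Fundamental Theorem of Calculus:
F(6) - F(4)
= 11/4 * 6^4 - 11/4 * 4^4
= 11/4 * (1296 - 256)
= 11/4 * 1040
= 2860 = 2860.00

2860.00


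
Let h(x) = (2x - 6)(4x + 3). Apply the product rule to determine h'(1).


Let u(x) = 2x - 6 and v(x) = 4x + 3
u'(x) = 2
v'(x) = 4
Product rule: h'(x) = u'(x)*v(x) + u(x)*v'(x)
= 2 * (4x + 3) + (2x - 6) * 4
At x = 1:
u(1) = 2 * 1 - 6 = -4
v(1) = 4 * 1 + 3 = 7
h'(1) = 2 * 7 + (-4) * 4
= 14 - 16
= -2

-2


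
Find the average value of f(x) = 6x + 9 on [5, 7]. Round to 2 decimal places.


Average value = 1/(b-a) * integral from a to b of f(x) dx
First compute the integral of 6x + 9:
F(x) = 3x^2 + 9x
F(7) = 3 * 49 + 9 * 7 = 210
F(5) = 3 * 25 + 9 * 5 = 120
Integral = 210 - 120 = 90
Average = 90 / (7 - 5) = 90 / 2
= 45 = 45.00

45.00


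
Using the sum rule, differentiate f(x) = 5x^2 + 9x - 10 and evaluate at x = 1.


Differentiate term by term using power and sum rules:
f(x) = 5x^2 + 9x - 10
f'(x) = 10x + 9
Substitute x = 1:
f'(1) = 10 * 1 + 9
= 10 + 9
= 19

19


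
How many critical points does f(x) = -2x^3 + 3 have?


Find where f'(x) = 0:
f(x) = -2x^3 + 3
f'(x) = -6x^2
This is a quadratic in x. Use the discriminant to count real roots.
Discriminant = (0)^2 - 4 * (-6) * 0
= 0 - 0
= 0
Since discriminant = 0, f'(x) = 0 has exactly 1 real solution.
Number of critical points: 1

1


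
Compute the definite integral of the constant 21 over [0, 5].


The integral of a constant k over [a, b] equals k * (b - a).
integral from 0 to 5 of 21 dx
= 21 * (5 - 0)
= 21 * 5
= 105

105


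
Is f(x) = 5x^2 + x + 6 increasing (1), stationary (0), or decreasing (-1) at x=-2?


Compute f'(x) to determine behavior:
f'(x) = 10x + 1
f'(-2) = 10 * (-2) + 1
= -20 + 1
= -19
Since f'(-2) < 0, the function is decreasing (-1)

-1


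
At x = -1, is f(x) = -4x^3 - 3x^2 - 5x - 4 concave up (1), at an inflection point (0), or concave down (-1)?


Concavity is determined by the sign of f''(x).
f(x) = -4x^3 - 3x^2 - 5x - 4
f'(x) = -12x^2 - 6x - 5
f''(x) = -24x - 6
f''(-1) = -24 * (-1) - 6
= 24 - 6
= 18
Since f''(-1) > 0, the function is concave up (1)

1


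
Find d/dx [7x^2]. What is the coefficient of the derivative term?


We apply the power rule: d/dx [ax^n] = a*n * x^(n-1)
d/dx [7x^2]
= 7 * 2 * x^(2-1)
= 14x
The coefficient is 14

14


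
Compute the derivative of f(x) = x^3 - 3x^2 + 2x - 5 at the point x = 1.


Differentiate f(x) = x^3 - 3x^2 + 2x - 5 term by term:
f'(x) = 3x^2 - 6x + 2
Substitute x = 1:
f'(1) = 3 * 1^2 - 6 * 1 + 2
= 3 - 6 + 2
= -1

-1


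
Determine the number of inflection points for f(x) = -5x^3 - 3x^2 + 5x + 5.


Inflection points occur where f''(x) = 0 and concavity changes.
f(x) = -5x^3 - 3x^2 + 5x + 5
f'(x) = -15x^2 - 6x + 5
f''(x) = -30x - 6
Set f''(x) = 0:
-30x - 6 = 0
x = 6 / (-30) = -1/5
Since f''(x) is linear (degree 1), it changes sign at this point.
Therefore there is exactly 1 inflection point.

1


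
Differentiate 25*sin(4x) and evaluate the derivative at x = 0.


Apply the chain rule to differentiate 25*sin(4x):
d/dx [25*sin(4x)]
= 25 * cos(4x) * d/dx(4x)
= 25 * 4 * cos(4x)
= 100 * cos(4x)
Evaluate at x = 0:
= 100 * cos(0)
= 100 * 1
= 100

100


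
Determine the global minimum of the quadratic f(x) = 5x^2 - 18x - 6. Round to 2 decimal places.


For a quadratic f(x) = ax^2 + bx + c with a > 0, the minimum is at the vertex.
Vertex x-coordinate: x = -b/(2a)
x = -(-18) / (2 * 5)
x = 18/10 = 9/5
Substitute back to find the minimum value:
f(9/5) = 5 * (9/5)^2 - 18 * (9/5) - 6
= 81/5 - 162/5 - 6
= -111/5 = -22.20

-22.20


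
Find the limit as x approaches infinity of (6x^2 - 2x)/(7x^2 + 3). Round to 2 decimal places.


For limits at infinity with equal-degree polynomials,
we compare leading coefficients.
Numerator leading term: 6x^2
Denominator leading term: 7x^2
Divide both by x^2:
lim = (6 - 2/x) / (7 + 3/x^2)
As x -> infinity, the 1/x and 1/x^2 terms vanish:
= 6/7 ≈ 0.86

0.86


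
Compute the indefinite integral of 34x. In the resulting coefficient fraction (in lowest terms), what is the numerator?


Apply the power rule for integration:
integral of ax^n dx = a/(n+1) * x^(n+1) + C
integral of 34x dx
= 34/2 * x^2 + C
= 17 * x^2 + C
The coefficient in lowest terms is 17 = 17/1, so its numerator is 17

17


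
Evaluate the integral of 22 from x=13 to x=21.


The integral of a constant k over [a, b] equals k * (b - a).
integral from 13 to 21 of 22 dx
= 22 * (21 - 13)
= 22 * 8
= 176

176


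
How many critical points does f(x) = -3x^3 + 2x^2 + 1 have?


Find where f'(x) = 0:
f(x) = -3x^3 + 2x^2 + 1
f'(x) = -9x^2 + 4x
This is a quadratic in x. Use the discriminant to count real roots.
Discriminant = (4)^2 - 4 * (-9) * 0
= 16 - 0
= 16
Since discriminant > 0, f'(x) = 0 has 2 real solutions.
Number of critical points: 2

2


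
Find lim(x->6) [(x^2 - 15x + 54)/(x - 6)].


Direct substitution gives 0/0, so we factor the numerator.
Factor: (x^2 - 15x + 54) = (x - 6)(x - 9)
Cancel the common factor (x - 6):
(x^2 - 15x + 54)/(x - 6) = (x - 9)
Now substitute x = 6:
= (6) - (9) = -3

-3


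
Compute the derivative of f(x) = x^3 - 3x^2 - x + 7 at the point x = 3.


Differentiate f(x) = x^3 - 3x^2 - x + 7 term by term:
f'(x) = 3x^2 - 6x - 1
Substitute x = 3:
f'(3) = 3 * 3^2 - 6 * 3 - 1
= 27 - 18 - 1
= 8

8


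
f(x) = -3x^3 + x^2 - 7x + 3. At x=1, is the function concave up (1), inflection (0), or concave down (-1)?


Concavity is determined by the sign of f''(x).
f(x) = -3x^3 + x^2 - 7x + 3
f'(x) = -9x^2 + 2x - 7
f''(x) = -18x + 2
f''(1) = -18 * 1 + 2
= -18 + 2
= -16
Since f''(1) < 0, the function is concave down (-1)

-1


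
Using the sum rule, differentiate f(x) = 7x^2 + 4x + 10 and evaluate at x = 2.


Differentiate term by term using power and sum rules:
f(x) = 7x^2 + 4x + 10
f'(x) = 14x + 4
Substitute x = 2:
f'(2) = 14 * 2 + 4
= 28 + 4
= 32

32


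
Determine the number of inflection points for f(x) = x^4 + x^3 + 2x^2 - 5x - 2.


Inflection points occur where f''(x) = 0 and concavity changes.
f(x) = x^4 + x^3 + 2x^2 - 5x - 2
f'(x) = 4x^3 + 3x^2 + 4x - 5
f''(x) = 12x^2 + 6x + 4
This is a quadratic in x. Use the discriminant to count real roots.
Discriminant = (6)^2 - 4 * 12 * 4
= 36 - 192
= -156
Since discriminant < 0, f''(x) = 0 has no real solutions.
Number of inflection points: 0

0


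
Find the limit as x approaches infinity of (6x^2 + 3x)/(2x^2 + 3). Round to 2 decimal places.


For limits at infinity with equal-degree polynomials,
we compare leading coefficients.
Numerator leading term: 6x^2
Denominator leading term: 2x^2
Divide both by x^2:
lim = (6 + 3/x) / (2 + 3/x^2)
As x -> infinity, the 1/x and 1/x^2 terms vanish:
= 6/2 = 3 = 3.00

3.00


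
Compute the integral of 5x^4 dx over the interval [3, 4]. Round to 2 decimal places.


Find the antiderivative of 5x^4:
F(x) = 5/5 * x^5
Apply the Fundamental Theorem of Calculus:
F(4) - F(3)
= 5/5 * 4^5 - 5/5 * 3^5
= 5/5 * (1024 - 243)
= 5/5 * 781
= 781 = 781.00

781.00


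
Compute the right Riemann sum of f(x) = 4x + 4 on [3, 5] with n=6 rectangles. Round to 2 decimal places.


Right Riemann sum uses right endpoints of each subinterval.
Interval: [3, 5], n = 6
dx = (5 - 3) / 6 = 1/3
Right endpoints: [10/3, 11/3, 4, 13/3, 14/3, 5]
f values: [52/3, 56/3, 20, 64/3, 68/3, 24]
Sum = dx * (sum of f values)
= 1/3 * 124
= 124/3 ≈ 41.33

41.33


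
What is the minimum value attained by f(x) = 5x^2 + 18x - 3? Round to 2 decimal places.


For a quadratic f(x) = ax^2 + bx + c with a > 0, the minimum is at the vertex.
Vertex x-coordinate: x = -b/(2a)
x = -(18) / (2 * 5)
x = -18/10 = -9/5
Substitute back to find the minimum value:
f(-9/5) = 5 * (-9/5)^2 + 18 * (-9/5) - 3
= 81/5 - 162/5 - 3
= -96/5 = -19.20

-19.20


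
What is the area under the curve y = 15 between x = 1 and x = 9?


The area under a constant function y = 15 is a rectangle.
Width = 9 - 1 = 8
Height = 15
Area = width * height
= 8 * 15
= 120

120


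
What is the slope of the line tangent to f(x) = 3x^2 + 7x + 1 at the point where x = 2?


The slope of the tangent line equals f'(x) at the point.
f(x) = 3x^2 + 7x + 1
f'(x) = 6x + 7
At x = 2:
f'(2) = 6 * 2 + 7
= 12 + 7
= 19

19


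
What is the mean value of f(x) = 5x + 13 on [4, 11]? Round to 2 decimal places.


Average value = 1/(b-a) * integral from a to b of f(x) dx
First compute the integral of 5x + 13:
F(x) = (5/2)x^2 + 13x
F(11) = 5/2 * 121 + 13 * 11 = 891/2
F(4) = 5/2 * 16 + 13 * 4 = 92
Integral = 891/2 - 92 = 707/2
Average = (707/2) / (11 - 4) = (707/2) / 7
= 101/2 = 50.50

50.50


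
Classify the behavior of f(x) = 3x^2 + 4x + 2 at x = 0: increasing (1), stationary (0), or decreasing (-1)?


Compute f'(x) to determine behavior:
f'(x) = 6x + 4
f'(0) = 6 * 0 + 4
= 0 + 4
= 4
Since f'(0) > 0, the function is increasing (1)

1


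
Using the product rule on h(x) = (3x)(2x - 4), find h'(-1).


Let u(x) = 3x and v(x) = 2x - 4
u'(x) = 3
v'(x) = 2
Product rule: h'(x) = u'(x)*v(x) + u(x)*v'(x)
= 3 * (2x - 4) + (3x) * 2
At x = -1:
u(-1) = 3 * (-1) + 0 = -3
v(-1) = 2 * (-1) - 4 = -6
h'(-1) = 3 * (-6) + (-3) * 2
= -18 - 6
= -24

-24


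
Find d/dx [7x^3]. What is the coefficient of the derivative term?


We apply the power rule: d/dx [ax^n] = a*n * x^(n-1)
d/dx [7x^3]
= 7 * 3 * x^(3-1)
= 21x^2
The coefficient is 21

21


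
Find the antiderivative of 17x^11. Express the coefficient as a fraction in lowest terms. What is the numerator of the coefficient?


Apply the power rule for integration:
integral of ax^n dx = a/(n+1) * x^(n+1) + C
integral of 17x^11 dx
= 17/12 * x^12 + C
The coefficient in lowest terms is 17/12, and its numerator is 17

17


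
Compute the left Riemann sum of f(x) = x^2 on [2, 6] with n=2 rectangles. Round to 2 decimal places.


Left Riemann sum uses left endpoints of each subinterval.
Interval: [2, 6], n = 2
dx = (6 - 2) / 2 = 2
Left endpoints: [2, 4]
f values: [4, 16]
Sum = dx * (sum of f values)
= 2 * 20
= 40 = 40.00

40.00


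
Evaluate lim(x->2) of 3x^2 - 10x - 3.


Since polynomials are continuous, we use direct substitution.
lim(x->2) of 3x^2 - 10x - 3
= 3 * 2^2 - 10 * 2 - 3
= 12 - 20 - 3
= -11

-11


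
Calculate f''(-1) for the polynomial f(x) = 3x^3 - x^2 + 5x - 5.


First derivative:
f'(x) = 9x^2 - 2x + 5
Second derivative:
f''(x) = 18x - 2
Substitute x = -1:
f''(-1) = 18 * (-1) - 2
= -18 - 2
= -20

-20


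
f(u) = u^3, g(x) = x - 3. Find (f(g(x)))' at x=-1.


Using the chain rule: (f(g(x)))' = f'(g(x)) * g'(x)
First, find g(-1):
g(-1) = 1 * (-1) - 3 = -4
Next, f'(u) = 3u^2
And g'(x) = 1
So f'(g(-1)) * g'(-1)
= 3 * (-4)^2 * 1
= 3 * 16 * 1
= 48

48


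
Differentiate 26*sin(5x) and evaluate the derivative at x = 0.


Apply the chain rule to differentiate 26*sin(5x):
d/dx [26*sin(5x)]
= 26 * cos(5x) * d/dx(5x)
= 26 * 5 * cos(5x)
= 130 * cos(5x)
Evaluate at x = 0:
= 130 * cos(0)
= 130 * 1
= 130

130


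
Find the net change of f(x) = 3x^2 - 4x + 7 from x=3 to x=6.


Net change = f(b) - f(a)
f(x) = 3x^2 - 4x + 7
Compute f(6):
f(6) = 3 * 6^2 - 4 * 6 + 7
= 108 - 24 + 7
= 91
Compute f(3):
f(3) = 3 * 3^2 - 4 * 3 + 7
= 27 - 12 + 7
= 22
Net change = 91 - 22 = 69

69


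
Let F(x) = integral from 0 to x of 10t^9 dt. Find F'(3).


By the Fundamental Theorem of Calculus (Part 1):
If F(x) = integral from 0 to x of f(t) dt, then F'(x) = f(x)
Here f(t) = 10t^9
So F'(x) = 10x^9
Evaluate at x = 3:
F'(3) = 10 * 3^9
= 10 * 19683
= 196830

196830


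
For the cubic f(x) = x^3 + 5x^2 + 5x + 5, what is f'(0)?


Differentiate f(x) = x^3 + 5x^2 + 5x + 5 term by term:
f'(x) = 3x^2 + 10x + 5
Substitute x = 0:
f'(0) = 3 * 0^2 + 10 * 0 + 5
= 0 + 0 + 5
= 5

5


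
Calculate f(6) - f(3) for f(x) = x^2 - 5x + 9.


Net change = f(b) - f(a)
f(x) = x^2 - 5x + 9
Compute f(6):
f(6) = 1 * 6^2 - 5 * 6 + 9
= 36 - 30 + 9
= 15
Compute f(3):
f(3) = 1 * 3^2 - 5 * 3 + 9
= 9 - 15 + 9
= 3
Net change = 15 - 3 = 12

12


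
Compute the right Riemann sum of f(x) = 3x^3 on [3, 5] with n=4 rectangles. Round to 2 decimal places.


Right Riemann sum uses right endpoints of each subinterval.
Interval: [3, 5], n = 4
dx = (5 - 3) / 4 = 1/2
Right endpoints: [7/2, 4, 9/2, 5]
f values: [1029/8, 192, 2187/8, 375]
Sum = dx * (sum of f values)
= 1/2 * 969
= 969/2 = 484.50

484.50


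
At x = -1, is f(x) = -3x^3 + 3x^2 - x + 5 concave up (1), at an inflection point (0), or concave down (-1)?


Concavity is determined by the sign of f''(x).
f(x) = -3x^3 + 3x^2 - x + 5
f'(x) = -9x^2 + 6x - 1
f''(x) = -18x + 6
f''(-1) = -18 * (-1) + 6
= 18 + 6
= 24
Since f''(-1) > 0, the function is concave up (1)

1


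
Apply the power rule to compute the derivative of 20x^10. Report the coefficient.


We apply the power rule: d/dx [ax^n] = a*n * x^(n-1)
d/dx [20x^10]
= 20 * 10 * x^(10-1)
= 200x^9
The coefficient is 200

200


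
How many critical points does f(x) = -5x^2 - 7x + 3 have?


Find where f'(x) = 0:
f'(x) = -10x - 7
Set f'(x) = 0:
-10x - 7 = 0
x = 7 / (-10) = -7/10
This is a linear equation in x, so there is exactly one solution.
Number of critical points: 1

1


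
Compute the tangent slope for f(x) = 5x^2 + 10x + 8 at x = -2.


The slope of the tangent line equals f'(x) at the point.
f(x) = 5x^2 + 10x + 8
f'(x) = 10x + 10
At x = -2:
f'(-2) = 10 * (-2) + 10
= -20 + 10
= -10

-10


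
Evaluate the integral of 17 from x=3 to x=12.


The integral of a constant k over [a, b] equals k * (b - a).
integral from 3 to 12 of 17 dx
= 17 * (12 - 3)
= 17 * 9
= 153

153


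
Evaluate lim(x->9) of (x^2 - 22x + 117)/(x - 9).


Direct substitution gives 0/0, so we factor the numerator.
Factor: (x^2 - 22x + 117) = (x - 9)(x - 13)
Cancel the common factor (x - 9):
(x^2 - 22x + 117)/(x - 9) = (x - 13)
Now substitute x = 9:
= (9) - (13) = -4

-4


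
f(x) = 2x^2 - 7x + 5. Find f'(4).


Differentiate term by term using power and sum rules:
f(x) = 2x^2 - 7x + 5
f'(x) = 4x - 7
Substitute x = 4:
f'(4) = 4 * 4 - 7
= 16 - 7
= 9

9


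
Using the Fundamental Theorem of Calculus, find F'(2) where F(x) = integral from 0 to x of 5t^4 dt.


By the Fundamental Theorem of Calculus (Part 1):
If F(x) = integral from 0 to x of f(t) dt, then F'(x) = f(x)
Here f(t) = 5t^4
So F'(x) = 5x^4
Evaluate at x = 2:
F'(2) = 5 * 2^4
= 5 * 16
= 80

80


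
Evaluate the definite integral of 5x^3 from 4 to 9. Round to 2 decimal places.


Find the antiderivative of 5x^3:
F(x) = 5/4 * x^4
Apply the Fundamental Theorem of Calculus:
F(9) - F(4)
= 5/4 * 9^4 - 5/4 * 4^4
= 5/4 * (6561 - 256)
= 5/4 * 6305
= 31525/4 = 7881.25

7881.25


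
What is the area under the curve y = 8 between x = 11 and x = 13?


The area under a constant function y = 8 is a rectangle.
Width = 13 - 11 = 2
Height = 8
Area = width * height
= 2 * 8
= 16

16


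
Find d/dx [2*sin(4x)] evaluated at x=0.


Apply the chain rule to differentiate 2*sin(4x):
d/dx [2*sin(4x)]
= 2 * cos(4x) * d/dx(4x)
= 2 * 4 * cos(4x)
= 8 * cos(4x)
Evaluate at x = 0:
= 8 * cos(0)
= 8 * 1
= 8

8


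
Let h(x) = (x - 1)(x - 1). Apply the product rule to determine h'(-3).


Let u(x) = x - 1 and v(x) = x - 1
u'(x) = 1
v'(x) = 1
Product rule: h'(x) = u'(x)*v(x) + u(x)*v'(x)
= 1 * (x - 1) + (x - 1) * 1
At x = -3:
u(-3) = 1 * (-3) - 1 = -4
v(-3) = 1 * (-3) - 1 = -4
h'(-3) = 1 * (-4) + (-4) * 1
= -4 - 4
= -8

-8


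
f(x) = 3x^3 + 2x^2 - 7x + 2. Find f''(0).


First derivative:
f'(x) = 9x^2 + 4x - 7
Second derivative:
f''(x) = 18x + 4
Substitute x = 0:
f''(0) = 18 * 0 + 4
= 0 + 4
= 4

4


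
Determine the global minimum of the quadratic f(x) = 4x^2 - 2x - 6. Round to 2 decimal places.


For a quadratic f(x) = ax^2 + bx + c with a > 0, the minimum is at the vertex.
Vertex x-coordinate: x = -b/(2a)
x = -(-2) / (2 * 4)
x = 2/8 = 1/4
Substitute back to find the minimum value:
f(1/4) = 4 * (1/4)^2 - 2 * (1/4) - 6
= 1/4 - 1/2 - 6
= -25/4 = -6.25

-6.25


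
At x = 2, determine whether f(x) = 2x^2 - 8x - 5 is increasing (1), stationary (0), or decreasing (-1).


Compute f'(x) to determine behavior:
f'(x) = 4x - 8
f'(2) = 4 * 2 - 8
= 8 - 8
= 0
Since f'(2) = 0, the function is stationary (0)

0


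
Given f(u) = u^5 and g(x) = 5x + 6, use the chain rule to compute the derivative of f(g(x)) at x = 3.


Using the chain rule: (f(g(x)))' = f'(g(x)) * g'(x)
First, find g(3):
g(3) = 5 * 3 + 6 = 21
Next, f'(u) = 5u^4
And g'(x) = 5
So f'(g(3)) * g'(3)
= 5 * 21^4 * 5
= 5 * 194481 * 5
= 4862025

4862025


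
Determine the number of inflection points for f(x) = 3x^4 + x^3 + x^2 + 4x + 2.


Inflection points occur where f''(x) = 0 and concavity changes.
f(x) = 3x^4 + x^3 + x^2 + 4x + 2
f'(x) = 12x^3 + 3x^2 + 2x + 4
f''(x) = 36x^2 + 6x + 2
This is a quadratic in x. Use the discriminant to count real roots.
Discriminant = (6)^2 - 4 * 36 * 2
= 36 - 288
= -252
Since discriminant < 0, f''(x) = 0 has no real solutions.
Number of inflection points: 0

0


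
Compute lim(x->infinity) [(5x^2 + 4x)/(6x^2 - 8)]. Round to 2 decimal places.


For limits at infinity with equal-degree polynomials,
we compare leading coefficients.
Numerator leading term: 5x^2
Denominator leading term: 6x^2
Divide both by x^2:
lim = (5 + 4/x) / (6 - 8/x^2)
As x -> infinity, the 1/x and 1/x^2 terms vanish:
= 5/6 ≈ 0.83

0.83


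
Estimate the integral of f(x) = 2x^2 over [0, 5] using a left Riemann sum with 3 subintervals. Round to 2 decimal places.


Left Riemann sum uses left endpoints of each subinterval.
Interval: [0, 5], n = 3
dx = (5 - 0) / 3 = 5/3
Left endpoints: [0, 5/3, 10/3]
f values: [0, 50/9, 200/9]
Sum = dx * (sum of f values)
= 5/3 * 250/9
= 1250/27 ≈ 46.30

46.30


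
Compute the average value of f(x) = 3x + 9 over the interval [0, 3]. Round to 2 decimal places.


Average value = 1/(b-a) * integral from a to b of f(x) dx
First compute the integral of 3x + 9:
F(x) = (3/2)x^2 + 9x
F(3) = 3/2 * 9 + 9 * 3 = 81/2
F(0) = 3/2 * 0 + 9 * 0 = 0
Integral = 81/2 - 0 = 81/2
Average = (81/2) / (3 - 0) = (81/2) / 3
= 27/2 = 13.50

13.50


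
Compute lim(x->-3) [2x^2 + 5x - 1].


Since polynomials are continuous, we use direct substitution.
lim(x->-3) of 2x^2 + 5x - 1
= 2 * (-3)^2 + 5 * (-3) - 1
= 18 - 15 - 1
= 2

2


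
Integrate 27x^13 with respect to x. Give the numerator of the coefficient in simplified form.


Apply the power rule for integration:
integral of ax^n dx = a/(n+1) * x^(n+1) + C
integral of 27x^13 dx
= 27/14 * x^14 + C
The coefficient in lowest terms is 27/14, and its numerator is 27

27


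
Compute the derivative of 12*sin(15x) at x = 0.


Apply the chain rule to differentiate 12*sin(15x):
d/dx [12*sin(15x)]
= 12 * cos(15x) * d/dx(15x)
= 12 * 15 * cos(15x)
= 180 * cos(15x)
Evaluate at x = 0:
= 180 * cos(0)
= 180 * 1
= 180

180


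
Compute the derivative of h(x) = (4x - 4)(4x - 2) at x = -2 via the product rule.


Let u(x) = 4x - 4 and v(x) = 4x - 2
u'(x) = 4
v'(x) = 4
Product rule: h'(x) = u'(x)*v(x) + u(x)*v'(x)
= 4 * (4x - 2) + (4x - 4) * 4
At x = -2:
u(-2) = 4 * (-2) - 4 = -12
v(-2) = 4 * (-2) - 2 = -10
h'(-2) = 4 * (-10) + (-12) * 4
= -40 - 48
= -88

-88


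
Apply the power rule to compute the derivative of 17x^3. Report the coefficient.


We apply the power rule: d/dx [ax^n] = a*n * x^(n-1)
d/dx [17x^3]
= 17 * 3 * x^(3-1)
= 51x^2
The coefficient is 51

51


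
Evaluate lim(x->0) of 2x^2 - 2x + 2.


Since polynomials are continuous, we use direct substitution.
lim(x->0) of 2x^2 - 2x + 2
= 2 * 0^2 - 2 * 0 + 2
= 0 + 0 + 2
= 2

2


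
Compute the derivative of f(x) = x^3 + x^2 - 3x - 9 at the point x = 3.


Differentiate f(x) = x^3 + x^2 - 3x - 9 term by term:
f'(x) = 3x^2 + 2x - 3
Substitute x = 3:
f'(3) = 3 * 3^2 + 2 * 3 - 3
= 27 + 6 - 3
= 30

30


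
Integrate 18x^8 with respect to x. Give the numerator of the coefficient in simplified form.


Apply the power rule for integration:
integral of ax^n dx = a/(n+1) * x^(n+1) + C
integral of 18x^8 dx
= 18/9 * x^9 + C
= 2 * x^9 + C
The coefficient in lowest terms is 2 = 2/1, so its numerator is 2

2


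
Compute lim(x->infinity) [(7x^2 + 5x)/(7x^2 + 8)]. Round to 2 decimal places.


For limits at infinity with equal-degree polynomials,
we compare leading coefficients.
Numerator leading term: 7x^2
Denominator leading term: 7x^2
Divide both by x^2:
lim = (7 + 5/x) / (7 + 8/x^2)
As x -> infinity, the 1/x and 1/x^2 terms vanish:
= 7/7 = 1 = 1.00

1.00


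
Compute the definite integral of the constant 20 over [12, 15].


The integral of a constant k over [a, b] equals k * (b - a).
integral from 12 to 15 of 20 dx
= 20 * (15 - 12)
= 20 * 3
= 60

60


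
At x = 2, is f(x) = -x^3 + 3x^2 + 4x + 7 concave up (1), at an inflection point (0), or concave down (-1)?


Concavity is determined by the sign of f''(x).
f(x) = -x^3 + 3x^2 + 4x + 7
f'(x) = -3x^2 + 6x + 4
f''(x) = -6x + 6
f''(2) = -6 * 2 + 6
= -12 + 6
= -6
Since f''(2) < 0, the function is concave down (-1)

-1


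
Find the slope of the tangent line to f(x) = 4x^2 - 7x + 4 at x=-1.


The slope of the tangent line equals f'(x) at the point.
f(x) = 4x^2 - 7x + 4
f'(x) = 8x - 7
At x = -1:
f'(-1) = 8 * (-1) - 7
= -8 - 7
= -15

-15


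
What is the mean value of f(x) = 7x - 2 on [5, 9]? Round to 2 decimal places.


Average value = 1/(b-a) * integral from a to b of f(x) dx
First compute the integral of 7x - 2:
F(x) = (7/2)x^2 - 2x
F(9) = 7/2 * 81 - 2 * 9 = 531/2
F(5) = 7/2 * 25 - 2 * 5 = 155/2
Integral = 531/2 - 155/2 = 188
Average = 188 / (9 - 5) = 188 / 4
= 47 = 47.00

47.00


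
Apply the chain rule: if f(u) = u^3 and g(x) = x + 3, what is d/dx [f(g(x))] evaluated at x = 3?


Using the chain rule: (f(g(x)))' = f'(g(x)) * g'(x)
First, find g(3):
g(3) = 1 * 3 + 3 = 6
Next, f'(u) = 3u^2
And g'(x) = 1
So f'(g(3)) * g'(3)
= 3 * 6^2 * 1
= 3 * 36 * 1
= 108

108


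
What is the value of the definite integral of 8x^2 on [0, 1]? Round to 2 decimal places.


Find the antiderivative of 8x^2:
F(x) = 8/3 * x^3
Apply the Fundamental Theorem of Calculus:
F(1) - F(0)
= 8/3 * 1^3 - 8/3 * 0^3
= 8/3 * (1 - 0)
= 8/3 * 1
= 8/3 ≈ 2.67

2.67


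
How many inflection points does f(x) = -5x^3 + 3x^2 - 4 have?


Inflection points occur where f''(x) = 0 and concavity changes.
f(x) = -5x^3 + 3x^2 - 4
f'(x) = -15x^2 + 6x
f''(x) = -30x + 6
Set f''(x) = 0:
-30x + 6 = 0
x = -6 / (-30) = 1/5
Since f''(x) is linear (degree 1), it changes sign at this point.
Therefore there is exactly 1 inflection point.

1
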